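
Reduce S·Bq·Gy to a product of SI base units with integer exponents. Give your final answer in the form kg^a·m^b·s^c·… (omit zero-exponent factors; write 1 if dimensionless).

S = 1/Ω (conductance is reciprocal resistance),
    = kg⁻¹·m⁻²·s³·A².
Bq = 1/s = s⁻¹ (activity is decays per second).
Gy = J/kg (absorbed dose = energy per mass),
    = m²·s⁻².
Combining: S·Bq·Gy = (kg⁻¹·m⁻²·s³·A²) · s⁻¹ · (m²·s⁻²) = kg⁻¹·A².

kg⁻¹·A²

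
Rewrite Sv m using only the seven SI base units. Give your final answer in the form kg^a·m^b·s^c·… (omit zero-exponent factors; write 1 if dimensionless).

m³·s⁻²

Sv = J/kg (equivalent dose = energy per mass),
    = m²·s⁻².
Combining: Sv·m = (m²·s⁻²) · m = m³·s⁻².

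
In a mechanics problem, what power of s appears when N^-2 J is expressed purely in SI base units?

2

N = kg·m·s⁻².
So N⁻² = kg⁻²·m⁻²·s⁴.
J = kg·m²·s⁻².
Combining: N⁻²·J = (kg⁻²·m⁻²·s⁴) · (kg·m²·s⁻²) = kg⁻¹·s².
The exponent of s is 2.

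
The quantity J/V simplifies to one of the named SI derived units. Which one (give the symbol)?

C

V = W/A (potential = power per current),
    = kg·m²·s⁻³·A⁻¹.
So V⁻¹ = kg⁻¹·m⁻²·s³·A.
J = N·m (work = force × distance),
    = kg·m²·s⁻².
Combining: V⁻¹·J = (kg⁻¹·m⁻²·s³·A) · (kg·m²·s⁻²) = s·A.
s·A is the base-SI form of the coulomb.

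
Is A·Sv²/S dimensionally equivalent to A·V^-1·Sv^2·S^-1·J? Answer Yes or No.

No

Left side:
  Sv = m²·s⁻².
  So Sv² = m⁴·s⁻⁴.
  S = kg⁻¹·m⁻²·s³·A².
  So S⁻¹ = kg·m²·s⁻³·A⁻².
  Combining: A·Sv²·S⁻¹ = A · (m⁴·s⁻⁴) · (kg·m²·s⁻³·A⁻²) = kg·m⁶·s⁻⁷·A⁻¹.
Right side:
  V = W/A (potential = power per current),
      = kg·m²·s⁻³·A⁻¹.
  So V⁻¹ = kg⁻¹·m⁻²·s³·A.
  Sv = J/kg (equivalent dose = energy per mass),
      = m²·s⁻².
  So Sv² = m⁴·s⁻⁴.
  S = 1/Ω (conductance is reciprocal resistance),
      = kg⁻¹·m⁻²·s³·A².
  So S⁻¹ = kg·m²·s⁻³·A⁻².
  J = N·m (work = force × distance),
      = kg·m²·s⁻².
  Combining: A·V⁻¹·Sv²·S⁻¹·J = A · (kg⁻¹·m⁻²·s³·A) · (m⁴·s⁻⁴) · (kg·m²·s⁻³·A⁻²) · (kg·m²·s⁻²) = kg·m⁶·s⁻⁶.
Left is kg·m⁶·s⁻⁷·A⁻¹; right is kg·m⁶·s⁻⁶ — different.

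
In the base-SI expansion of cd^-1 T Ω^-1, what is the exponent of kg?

T = kg·s⁻²·A⁻¹.
Ω = kg·m²·s⁻³·A⁻².
So Ω⁻¹ = kg⁻¹·m⁻²·s³·A².
Combining: cd⁻¹·T·Ω⁻¹ = cd⁻¹ · (kg·s⁻²·A⁻¹) · (kg⁻¹·m⁻²·s³·A²) = m⁻²·s·A·cd⁻¹.
The exponent of kg is 0.

0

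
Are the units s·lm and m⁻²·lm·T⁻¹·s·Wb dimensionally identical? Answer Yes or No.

Yes

Left side:
  lm = cd.
  Combining: s·lm = s · cd = s·cd.
Right side:
  lm = cd.
  T = kg·s⁻²·A⁻¹.
  So T⁻¹ = kg⁻¹·s²·A.
  Wb = kg·m²·s⁻²·A⁻¹.
  Combining: m⁻²·lm·T⁻¹·s·Wb = m⁻² · cd · (kg⁻¹·s²·A) · s · (kg·m²·s⁻²·A⁻¹) = s·cd.
Both reduce to s·cd.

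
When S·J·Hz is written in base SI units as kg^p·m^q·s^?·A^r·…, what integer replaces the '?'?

0

S = kg⁻¹·m⁻²·s³·A².
J = kg·m²·s⁻².
Hz = s⁻¹.
Combining: S·J·Hz = (kg⁻¹·m⁻²·s³·A²) · (kg·m²·s⁻²) · s⁻¹ = A².
The exponent of s is 0.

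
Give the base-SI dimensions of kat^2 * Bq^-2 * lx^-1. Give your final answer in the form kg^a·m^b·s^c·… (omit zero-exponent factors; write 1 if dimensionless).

kat = mol/s = s⁻¹·mol (catalytic activity).
So kat² = s⁻²·mol².
Bq = 1/s = s⁻¹ (activity is decays per second).
So Bq⁻² = s².
lx = lm/m² (illuminance = luminous flux per area),
    = m⁻²·cd.
So lx⁻¹ = m²·cd⁻¹.
Combining: kat²·Bq⁻²·lx⁻¹ = (s⁻²·mol²) · s² · (m²·cd⁻¹) = m²·mol²·cd⁻¹.

m²·mol²·cd⁻¹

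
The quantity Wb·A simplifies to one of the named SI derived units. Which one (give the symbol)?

J

Wb = kg·m²·s⁻²·A⁻¹.
Combining: Wb·A = (kg·m²·s⁻²·A⁻¹) · A = kg·m²·s⁻².
kg·m²·s⁻² is the base-SI form of the joule.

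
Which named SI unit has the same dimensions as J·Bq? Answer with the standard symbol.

W

J = N·m (work = force × distance),
    = kg·m²·s⁻².
Bq = 1/s = s⁻¹ (activity is decays per second).
Combining: J·Bq = (kg·m²·s⁻²) · s⁻¹ = kg·m²·s⁻³.
kg·m²·s⁻³ is the base-SI form of the watt.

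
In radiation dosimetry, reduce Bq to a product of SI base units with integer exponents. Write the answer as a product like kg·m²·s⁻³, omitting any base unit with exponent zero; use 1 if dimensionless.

s⁻¹

Bq = s⁻¹.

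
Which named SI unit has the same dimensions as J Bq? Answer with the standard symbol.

J = kg·m²·s⁻².
Bq = s⁻¹.
Combining: J·Bq = (kg·m²·s⁻²) · s⁻¹ = kg·m²·s⁻³.
kg·m²·s⁻³ is the base-SI form of the watt.

W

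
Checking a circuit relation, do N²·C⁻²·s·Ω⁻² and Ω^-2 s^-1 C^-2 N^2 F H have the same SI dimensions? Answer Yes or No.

Left side:
  N = kg·m·s⁻².
  So N² = kg²·m²·s⁻⁴.
  C = s·A.
  So C⁻² = s⁻²·A⁻².
  Ω = kg·m²·s⁻³·A⁻².
  So Ω⁻² = kg⁻²·m⁻⁴·s⁶·A⁴.
  Combining: N²·C⁻²·s·Ω⁻² = (kg²·m²·s⁻⁴) · (s⁻²·A⁻²) · s · (kg⁻²·m⁻⁴·s⁶·A⁴) = m⁻²·s·A².
Right side:
  Ω = kg·m²·s⁻³·A⁻².
  So Ω⁻² = kg⁻²·m⁻⁴·s⁶·A⁴.
  C = s·A.
  So C⁻² = s⁻²·A⁻².
  N = kg·m·s⁻².
  So N² = kg²·m²·s⁻⁴.
  F = kg⁻¹·m⁻²·s⁴·A².
  H = kg·m²·s⁻²·A⁻².
  Combining: Ω⁻²·s⁻¹·C⁻²·N²·F·H = (kg⁻²·m⁻⁴·s⁶·A⁴) · s⁻¹ · (s⁻²·A⁻²) · (kg²·m²·s⁻⁴) · (kg⁻¹·m⁻²·s⁴·A²) · (kg·m²·s⁻²·A⁻²) = m⁻²·s·A².
Both reduce to m⁻²·s·A².

Yes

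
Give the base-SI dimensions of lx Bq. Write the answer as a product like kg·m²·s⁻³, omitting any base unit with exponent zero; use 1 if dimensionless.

m⁻²·s⁻¹·cd

lx = lm/m² (illuminance = luminous flux per area),
    = m⁻²·cd.
Bq = 1/s = s⁻¹ (activity is decays per second).
Combining: lx·Bq = (m⁻²·cd) · s⁻¹ = m⁻²·s⁻¹·cd.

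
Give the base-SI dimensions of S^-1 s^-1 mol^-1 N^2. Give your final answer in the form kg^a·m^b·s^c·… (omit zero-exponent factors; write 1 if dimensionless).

S = kg⁻¹·m⁻²·s³·A².
So S⁻¹ = kg·m²·s⁻³·A⁻².
N = kg·m·s⁻².
So N² = kg²·m²·s⁻⁴.
Combining: S⁻¹·s⁻¹·mol⁻¹·N² = (kg·m²·s⁻³·A⁻²) · s⁻¹ · mol⁻¹ · (kg²·m²·s⁻⁴) = kg³·m⁴·s⁻⁸·A⁻²·mol⁻¹.

kg³·m⁴·s⁻⁸·A⁻²·mol⁻¹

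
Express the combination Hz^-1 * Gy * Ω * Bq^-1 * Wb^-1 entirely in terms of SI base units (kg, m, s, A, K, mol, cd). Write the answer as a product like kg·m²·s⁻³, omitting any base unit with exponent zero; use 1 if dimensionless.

Hz = 1/s = s⁻¹ (frequency is cycles per second).
So Hz⁻¹ = s.
Gy = J/kg (absorbed dose = energy per mass),
    = m²·s⁻².
Ω = V/A (resistance = voltage per current),
    = kg·m²·s⁻³·A⁻².
Bq = 1/s = s⁻¹ (activity is decays per second).
So Bq⁻¹ = s.
Wb = V·s (flux: a volt is a weber per second),
    = kg·m²·s⁻²·A⁻¹.
So Wb⁻¹ = kg⁻¹·m⁻²·s²·A.
Combining: Hz⁻¹·Gy·Ω·Bq⁻¹·Wb⁻¹ = s · (m²·s⁻²) · (kg·m²·s⁻³·A⁻²) · s · (kg⁻¹·m⁻²·s²·A) = m²·s⁻¹·A⁻¹.

m²·s⁻¹·A⁻¹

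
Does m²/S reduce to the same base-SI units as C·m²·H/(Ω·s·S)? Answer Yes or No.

Left side:
  S = kg⁻¹·m⁻²·s³·A².
  So S⁻¹ = kg·m²·s⁻³·A⁻².
  Combining: S⁻¹·m² = (kg·m²·s⁻³·A⁻²) · m² = kg·m⁴·s⁻³·A⁻².
Right side:
  Ω = V/A (resistance = voltage per current),
      = kg·m²·s⁻³·A⁻².
  So Ω⁻¹ = kg⁻¹·m⁻²·s³·A².
  C = A·s = s·A (charge = current × time).
  H = Wb/A (inductance = flux per current),
      = kg·m²·s⁻²·A⁻².
  S = 1/Ω (conductance is reciprocal resistance),
      = kg⁻¹·m⁻²·s³·A².
  So S⁻¹ = kg·m²·s⁻³·A⁻².
  Combining: Ω⁻¹·s⁻¹·C·m²·H·S⁻¹ = (kg⁻¹·m⁻²·s³·A²) · s⁻¹ · (s·A) · m² · (kg·m²·s⁻²·A⁻²) · (kg·m²·s⁻³·A⁻²) = kg·m⁴·s⁻²·A⁻¹.
Left is kg·m⁴·s⁻³·A⁻²; right is kg·m⁴·s⁻²·A⁻¹ — different.

No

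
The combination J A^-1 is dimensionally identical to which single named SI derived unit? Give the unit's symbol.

J = N·m (work = force × distance),
    = kg·m²·s⁻².
Combining: J·A⁻¹ = (kg·m²·s⁻²) · A⁻¹ = kg·m²·s⁻²·A⁻¹.
kg·m²·s⁻²·A⁻¹ is the base-SI form of the weber.

Wb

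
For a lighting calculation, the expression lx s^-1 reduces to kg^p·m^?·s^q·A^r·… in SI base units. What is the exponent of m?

-2

lx = m⁻²·cd.
Combining: lx·s⁻¹ = (m⁻²·cd) · s⁻¹ = m⁻²·s⁻¹·cd.
The exponent of m is -2.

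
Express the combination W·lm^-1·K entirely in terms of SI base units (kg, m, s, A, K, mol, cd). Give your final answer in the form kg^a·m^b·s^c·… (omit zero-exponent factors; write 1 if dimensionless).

W = J/s (power = energy per time),
    = kg·m²·s⁻³.
lm = cd·sr = cd (luminous flux; sr is dimensionless).
So lm⁻¹ = cd⁻¹.
Combining: W·lm⁻¹·K = (kg·m²·s⁻³) · cd⁻¹ · K = kg·m²·s⁻³·K·cd⁻¹.

kg·m²·s⁻³·K·cd⁻¹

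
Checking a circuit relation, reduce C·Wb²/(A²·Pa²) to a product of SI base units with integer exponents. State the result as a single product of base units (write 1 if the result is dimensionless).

C = A·s = s·A (charge = current × time).
Wb = V·s (flux: a volt is a weber per second),
    = kg·m²·s⁻²·A⁻¹.
So Wb² = kg²·m⁴·s⁻⁴·A⁻².
Pa = N/m² (pressure = force per area),
    = kg·m⁻¹·s⁻².
So Pa⁻² = kg⁻²·m²·s⁴.
Combining: C·Wb²·A⁻²·Pa⁻² = (s·A) · (kg²·m⁴·s⁻⁴·A⁻²) · A⁻² · (kg⁻²·m²·s⁴) = m⁶·s·A⁻³.

m⁶·s·A⁻³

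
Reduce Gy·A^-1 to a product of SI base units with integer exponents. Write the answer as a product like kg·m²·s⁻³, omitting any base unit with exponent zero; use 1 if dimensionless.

m²·s⁻²·A⁻¹

Gy = m²·s⁻².
Combining: Gy·A⁻¹ = (m²·s⁻²) · A⁻¹ = m²·s⁻²·A⁻¹.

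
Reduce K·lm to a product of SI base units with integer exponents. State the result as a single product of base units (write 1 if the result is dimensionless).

K·cd

lm = cd·sr = cd (luminous flux; sr is dimensionless).
Combining: K·lm = K · cd = K·cd.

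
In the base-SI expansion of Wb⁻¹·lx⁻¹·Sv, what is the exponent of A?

1

Wb = V·s (flux: a volt is a weber per second),
    = kg·m²·s⁻²·A⁻¹.
So Wb⁻¹ = kg⁻¹·m⁻²·s²·A.
lx = lm/m² (illuminance = luminous flux per area),
    = m⁻²·cd.
So lx⁻¹ = m²·cd⁻¹.
Sv = J/kg (equivalent dose = energy per mass),
    = m²·s⁻².
Combining: Wb⁻¹·lx⁻¹·Sv = (kg⁻¹·m⁻²·s²·A) · (m²·cd⁻¹) · (m²·s⁻²) = kg⁻¹·m²·A·cd⁻¹.
The exponent of A is 1.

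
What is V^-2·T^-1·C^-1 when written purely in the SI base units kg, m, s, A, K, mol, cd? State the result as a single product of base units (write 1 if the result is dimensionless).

V = W/A (potential = power per current),
    = kg·m²·s⁻³·A⁻¹.
So V⁻² = kg⁻²·m⁻⁴·s⁶·A².
T = Wb/m² (flux density = flux per area),
    = kg·s⁻²·A⁻¹.
So T⁻¹ = kg⁻¹·s²·A.
C = A·s = s·A (charge = current × time).
So C⁻¹ = s⁻¹·A⁻¹.
Combining: V⁻²·T⁻¹·C⁻¹ = (kg⁻²·m⁻⁴·s⁶·A²) · (kg⁻¹·s²·A) · (s⁻¹·A⁻¹) = kg⁻³·m⁻⁴·s⁷·A².

kg⁻³·m⁻⁴·s⁷·A²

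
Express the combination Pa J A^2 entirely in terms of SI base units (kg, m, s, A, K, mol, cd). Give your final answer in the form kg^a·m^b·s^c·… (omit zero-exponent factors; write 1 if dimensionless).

kg²·m·s⁻⁴·A²

Pa = kg·m⁻¹·s⁻².
J = kg·m²·s⁻².
Combining: Pa·J·A² = (kg·m⁻¹·s⁻²) · (kg·m²·s⁻²) · A² = kg²·m·s⁻⁴·A².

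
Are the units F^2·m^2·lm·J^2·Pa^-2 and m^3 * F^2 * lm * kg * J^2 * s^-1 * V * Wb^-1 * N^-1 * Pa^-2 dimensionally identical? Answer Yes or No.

Left side:
  F = kg⁻¹·m⁻²·s⁴·A².
  So F² = kg⁻²·m⁻⁴·s⁸·A⁴.
  lm = cd.
  J = kg·m²·s⁻².
  So J² = kg²·m⁴·s⁻⁴.
  Pa = kg·m⁻¹·s⁻².
  So Pa⁻² = kg⁻²·m²·s⁴.
  Combining: F²·m²·lm·J²·Pa⁻² = (kg⁻²·m⁻⁴·s⁸·A⁴) · m² · cd · (kg²·m⁴·s⁻⁴) · (kg⁻²·m²·s⁴) = kg⁻²·m⁴·s⁸·A⁴·cd.
Right side:
  F = C/V (capacitance = charge per voltage),
      = A·s/(kg·m²·s⁻³·A⁻¹) (substituting C and V),
      = kg⁻¹·m⁻²·s⁴·A².
  So F² = kg⁻²·m⁻⁴·s⁸·A⁴.
  lm = cd·sr = cd (luminous flux; sr is dimensionless).
  J = N·m (work = force × distance),
      = kg·m²·s⁻².
  So J² = kg²·m⁴·s⁻⁴.
  V = W/A (potential = power per current),
      = kg·m²·s⁻³·A⁻¹.
  Wb = V·s (flux: a volt is a weber per second),
      = kg·m²·s⁻²·A⁻¹.
  So Wb⁻¹ = kg⁻¹·m⁻²·s²·A.
  N = kg·m/s² = kg·m·s⁻² (force = mass × acceleration).
  So N⁻¹ = kg⁻¹·m⁻¹·s².
  Pa = N/m² (pressure = force per area),
      = kg·m⁻¹·s⁻².
  So Pa⁻² = kg⁻²·m²·s⁴.
  Combining: m³·F²·lm·kg·J²·s⁻¹·V·Wb⁻¹·N⁻¹·Pa⁻² = m³ · (kg⁻²·m⁻⁴·s⁸·A⁴) · cd · kg · (kg²·m⁴·s⁻⁴) · s⁻¹ · (kg·m²·s⁻³·A⁻¹) · (kg⁻¹·m⁻²·s²·A) · (kg⁻¹·m⁻¹·s²) · (kg⁻²·m²·s⁴) = kg⁻²·m⁴·s⁸·A⁴·cd.
Both reduce to kg⁻²·m⁴·s⁸·A⁴·cd.

Yes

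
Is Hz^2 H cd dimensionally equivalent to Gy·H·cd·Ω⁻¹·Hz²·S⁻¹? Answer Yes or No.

No

Left side:
  Hz = s⁻¹.
  So Hz² = s⁻².
  H = kg·m²·s⁻²·A⁻².
  Combining: Hz²·H·cd = s⁻² · (kg·m²·s⁻²·A⁻²) · cd = kg·m²·s⁻⁴·A⁻²·cd.
Right side:
  Gy = m²·s⁻².
  H = kg·m²·s⁻²·A⁻².
  Ω = kg·m²·s⁻³·A⁻².
  So Ω⁻¹ = kg⁻¹·m⁻²·s³·A².
  Hz = s⁻¹.
  So Hz² = s⁻².
  S = kg⁻¹·m⁻²·s³·A².
  So S⁻¹ = kg·m²·s⁻³·A⁻².
  Combining: Gy·H·cd·Ω⁻¹·Hz²·S⁻¹ = (m²·s⁻²) · (kg·m²·s⁻²·A⁻²) · cd · (kg⁻¹·m⁻²·s³·A²) · s⁻² · (kg·m²·s⁻³·A⁻²) = kg·m⁴·s⁻⁶·A⁻²·cd.
Left is kg·m²·s⁻⁴·A⁻²·cd; right is kg·m⁴·s⁻⁶·A⁻²·cd — different.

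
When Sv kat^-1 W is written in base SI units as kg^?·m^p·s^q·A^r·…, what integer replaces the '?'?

1

Sv = m²·s⁻².
kat = s⁻¹·mol.
So kat⁻¹ = s·mol⁻¹.
W = kg·m²·s⁻³.
Combining: Sv·kat⁻¹·W = (m²·s⁻²) · (s·mol⁻¹) · (kg·m²·s⁻³) = kg·m⁴·s⁻⁴·mol⁻¹.
The exponent of kg is 1.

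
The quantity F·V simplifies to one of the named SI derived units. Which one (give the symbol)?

C

F = C/V (capacitance = charge per voltage),
    = A·s/(kg·m²·s⁻³·A⁻¹) (substituting C and V),
    = kg⁻¹·m⁻²·s⁴·A².
V = W/A (potential = power per current),
    = kg·m²·s⁻³·A⁻¹.
Combining: F·V = (kg⁻¹·m⁻²·s⁴·A²) · (kg·m²·s⁻³·A⁻¹) = s·A.
s·A is the base-SI form of the coulomb.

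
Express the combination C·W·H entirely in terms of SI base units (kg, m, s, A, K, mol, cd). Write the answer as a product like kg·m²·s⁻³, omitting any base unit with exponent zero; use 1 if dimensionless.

C = s·A.
W = kg·m²·s⁻³.
H = kg·m²·s⁻²·A⁻².
Combining: C·W·H = (s·A) · (kg·m²·s⁻³) · (kg·m²·s⁻²·A⁻²) = kg²·m⁴·s⁻⁴·A⁻¹.

kg²·m⁴·s⁻⁴·A⁻¹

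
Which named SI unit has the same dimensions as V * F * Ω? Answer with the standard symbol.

Wb

V = kg·m²·s⁻³·A⁻¹.
F = kg⁻¹·m⁻²·s⁴·A².
Ω = kg·m²·s⁻³·A⁻².
Combining: V·F·Ω = (kg·m²·s⁻³·A⁻¹) · (kg⁻¹·m⁻²·s⁴·A²) · (kg·m²·s⁻³·A⁻²) = kg·m²·s⁻²·A⁻¹.
kg·m²·s⁻²·A⁻¹ is the base-SI form of the weber.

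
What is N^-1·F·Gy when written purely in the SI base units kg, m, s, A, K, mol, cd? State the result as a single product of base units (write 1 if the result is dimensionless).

kg⁻²·m⁻¹·s⁴·A²

N = kg·m/s² = kg·m·s⁻² (force = mass × acceleration).
So N⁻¹ = kg⁻¹·m⁻¹·s².
F = C/V (capacitance = charge per voltage),
    = A·s/(kg·m²·s⁻³·A⁻¹) (substituting C and V),
    = kg⁻¹·m⁻²·s⁴·A².
Gy = J/kg (absorbed dose = energy per mass),
    = m²·s⁻².
Combining: N⁻¹·F·Gy = (kg⁻¹·m⁻¹·s²) · (kg⁻¹·m⁻²·s⁴·A²) · (m²·s⁻²) = kg⁻²·m⁻¹·s⁴·A².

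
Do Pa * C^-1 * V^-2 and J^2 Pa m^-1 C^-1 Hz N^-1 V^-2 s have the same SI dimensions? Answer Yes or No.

No

Left side:
  Pa = N/m² (pressure = force per area),
      = kg·m⁻¹·s⁻².
  C = A·s = s·A (charge = current × time).
  So C⁻¹ = s⁻¹·A⁻¹.
  V = W/A (potential = power per current),
      = kg·m²·s⁻³·A⁻¹.
  So V⁻² = kg⁻²·m⁻⁴·s⁶·A².
  Combining: Pa·C⁻¹·V⁻² = (kg·m⁻¹·s⁻²) · (s⁻¹·A⁻¹) · (kg⁻²·m⁻⁴·s⁶·A²) = kg⁻¹·m⁻⁵·s³·A.
Right side:
  J = kg·m²·s⁻².
  So J² = kg²·m⁴·s⁻⁴.
  Pa = kg·m⁻¹·s⁻².
  C = s·A.
  So C⁻¹ = s⁻¹·A⁻¹.
  Hz = s⁻¹.
  N = kg·m·s⁻².
  So N⁻¹ = kg⁻¹·m⁻¹·s².
  V = kg·m²·s⁻³·A⁻¹.
  So V⁻² = kg⁻²·m⁻⁴·s⁶·A².
  Combining: J²·Pa·m⁻¹·C⁻¹·Hz·N⁻¹·V⁻²·s = (kg²·m⁴·s⁻⁴) · (kg·m⁻¹·s⁻²) · m⁻¹ · (s⁻¹·A⁻¹) · s⁻¹ · (kg⁻¹·m⁻¹·s²) · (kg⁻²·m⁻⁴·s⁶·A²) · s = m⁻³·s·A.
Left is kg⁻¹·m⁻⁵·s³·A; right is m⁻³·s·A — different.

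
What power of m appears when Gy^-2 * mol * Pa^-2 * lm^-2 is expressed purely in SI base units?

Gy = J/kg (absorbed dose = energy per mass),
    = m²·s⁻².
So Gy⁻² = m⁻⁴·s⁴.
Pa = N/m² (pressure = force per area),
    = kg·m⁻¹·s⁻².
So Pa⁻² = kg⁻²·m²·s⁴.
lm = cd·sr = cd (luminous flux; sr is dimensionless).
So lm⁻² = cd⁻².
Combining: Gy⁻²·mol·Pa⁻²·lm⁻² = (m⁻⁴·s⁴) · mol · (kg⁻²·m²·s⁴) · cd⁻² = kg⁻²·m⁻²·s⁸·mol·cd⁻².
The exponent of m is -2.

-2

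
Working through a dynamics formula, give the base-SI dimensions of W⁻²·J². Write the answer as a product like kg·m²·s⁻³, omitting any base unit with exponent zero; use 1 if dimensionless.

W = kg·m²·s⁻³.
So W⁻² = kg⁻²·m⁻⁴·s⁶.
J = kg·m²·s⁻².
So J² = kg²·m⁴·s⁻⁴.
Combining: W⁻²·J² = (kg⁻²·m⁻⁴·s⁶) · (kg²·m⁴·s⁻⁴) = s².

s²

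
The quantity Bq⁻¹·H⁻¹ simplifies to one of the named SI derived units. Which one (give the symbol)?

S

Bq = s⁻¹.
So Bq⁻¹ = s.
H = kg·m²·s⁻²·A⁻².
So H⁻¹ = kg⁻¹·m⁻²·s²·A².
Combining: Bq⁻¹·H⁻¹ = s · (kg⁻¹·m⁻²·s²·A²) = kg⁻¹·m⁻²·s³·A².
kg⁻¹·m⁻²·s³·A² is the base-SI form of the siemens.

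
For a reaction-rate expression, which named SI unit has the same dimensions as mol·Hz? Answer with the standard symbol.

Hz = s⁻¹.
Combining: mol·Hz = mol · s⁻¹ = s⁻¹·mol.
s⁻¹·mol is the base-SI form of the katal.

kat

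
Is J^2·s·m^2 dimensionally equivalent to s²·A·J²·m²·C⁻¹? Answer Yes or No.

Yes

Left side:
  J = kg·m²·s⁻².
  So J² = kg²·m⁴·s⁻⁴.
  Combining: J²·s·m² = (kg²·m⁴·s⁻⁴) · s · m² = kg²·m⁶·s⁻³.
Right side:
  J = N·m (work = force × distance),
      = kg·m²·s⁻².
  So J² = kg²·m⁴·s⁻⁴.
  C = A·s = s·A (charge = current × time).
  So C⁻¹ = s⁻¹·A⁻¹.
  Combining: s²·A·J²·m²·C⁻¹ = s² · A · (kg²·m⁴·s⁻⁴) · m² · (s⁻¹·A⁻¹) = kg²·m⁶·s⁻³.
Both reduce to kg²·m⁶·s⁻³.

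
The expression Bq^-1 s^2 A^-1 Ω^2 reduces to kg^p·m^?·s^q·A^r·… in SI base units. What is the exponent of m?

4

Bq = 1/s = s⁻¹ (activity is decays per second).
So Bq⁻¹ = s.
Ω = V/A (resistance = voltage per current),
    = kg·m²·s⁻³·A⁻².
So Ω² = kg²·m⁴·s⁻⁶·A⁻⁴.
Combining: Bq⁻¹·s²·A⁻¹·Ω² = s · s² · A⁻¹ · (kg²·m⁴·s⁻⁶·A⁻⁴) = kg²·m⁴·s⁻³·A⁻⁵.
The exponent of m is 4.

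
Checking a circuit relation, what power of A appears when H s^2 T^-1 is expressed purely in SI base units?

H = kg·m²·s⁻²·A⁻².
T = kg·s⁻²·A⁻¹.
So T⁻¹ = kg⁻¹·s²·A.
Combining: H·s²·T⁻¹ = (kg·m²·s⁻²·A⁻²) · s² · (kg⁻¹·s²·A) = m²·s²·A⁻¹.
The exponent of A is -1.

-1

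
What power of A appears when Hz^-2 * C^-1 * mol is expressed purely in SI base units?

Hz = s⁻¹.
So Hz⁻² = s².
C = s·A.
So C⁻¹ = s⁻¹·A⁻¹.
Combining: Hz⁻²·C⁻¹·mol = s² · (s⁻¹·A⁻¹) · mol = s·A⁻¹·mol.
The exponent of A is -1.

-1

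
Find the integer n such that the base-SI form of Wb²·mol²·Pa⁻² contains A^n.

Wb = V·s (flux: a volt is a weber per second),
    = kg·m²·s⁻²·A⁻¹.
So Wb² = kg²·m⁴·s⁻⁴·A⁻².
Pa = N/m² (pressure = force per area),
    = kg·m⁻¹·s⁻².
So Pa⁻² = kg⁻²·m²·s⁴.
Combining: Wb²·mol²·Pa⁻² = (kg²·m⁴·s⁻⁴·A⁻²) · mol² · (kg⁻²·m²·s⁴) = m⁶·A⁻²·mol².
The exponent of A is -2.

-2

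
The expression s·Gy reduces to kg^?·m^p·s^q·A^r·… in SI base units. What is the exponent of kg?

Gy = J/kg (absorbed dose = energy per mass),
    = m²·s⁻².
Combining: s·Gy = s · (m²·s⁻²) = m²·s⁻¹.
The exponent of kg is 0.

0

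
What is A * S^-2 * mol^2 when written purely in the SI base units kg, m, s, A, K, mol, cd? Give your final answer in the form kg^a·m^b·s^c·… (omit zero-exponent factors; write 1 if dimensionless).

S = kg⁻¹·m⁻²·s³·A².
So S⁻² = kg²·m⁴·s⁻⁶·A⁻⁴.
Combining: A·S⁻²·mol² = A · (kg²·m⁴·s⁻⁶·A⁻⁴) · mol² = kg²·m⁴·s⁻⁶·A⁻³·mol².

kg²·m⁴·s⁻⁶·A⁻³·mol²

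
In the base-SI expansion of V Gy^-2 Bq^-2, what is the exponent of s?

3

V = W/A (potential = power per current),
    = kg·m²·s⁻³·A⁻¹.
Gy = J/kg (absorbed dose = energy per mass),
    = m²·s⁻².
So Gy⁻² = m⁻⁴·s⁴.
Bq = 1/s = s⁻¹ (activity is decays per second).
So Bq⁻² = s².
Combining: V·Gy⁻²·Bq⁻² = (kg·m²·s⁻³·A⁻¹) · (m⁻⁴·s⁴) · s² = kg·m⁻²·s³·A⁻¹.
The exponent of s is 3.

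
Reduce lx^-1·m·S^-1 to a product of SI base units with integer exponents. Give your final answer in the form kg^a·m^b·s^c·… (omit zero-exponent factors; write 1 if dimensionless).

kg·m⁵·s⁻³·A⁻²·cd⁻¹

lx = lm/m² (illuminance = luminous flux per area),
    = m⁻²·cd.
So lx⁻¹ = m²·cd⁻¹.
S = 1/Ω (conductance is reciprocal resistance),
    = kg⁻¹·m⁻²·s³·A².
So S⁻¹ = kg·m²·s⁻³·A⁻².
Combining: lx⁻¹·m·S⁻¹ = (m²·cd⁻¹) · m · (kg·m²·s⁻³·A⁻²) = kg·m⁵·s⁻³·A⁻²·cd⁻¹.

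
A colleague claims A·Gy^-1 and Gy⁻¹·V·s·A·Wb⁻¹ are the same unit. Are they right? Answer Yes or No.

Left side:
  Gy = J/kg (absorbed dose = energy per mass),
      = m²·s⁻².
  So Gy⁻¹ = m⁻²·s².
  Combining: A·Gy⁻¹ = A · (m⁻²·s²) = m⁻²·s²·A.
Right side:
  Gy = J/kg (absorbed dose = energy per mass),
      = m²·s⁻².
  So Gy⁻¹ = m⁻²·s².
  V = W/A (potential = power per current),
      = kg·m²·s⁻³·A⁻¹.
  Wb = V·s (flux: a volt is a weber per second),
      = kg·m²·s⁻²·A⁻¹.
  So Wb⁻¹ = kg⁻¹·m⁻²·s²·A.
  Combining: Gy⁻¹·V·s·A·Wb⁻¹ = (m⁻²·s²) · (kg·m²·s⁻³·A⁻¹) · s · A · (kg⁻¹·m⁻²·s²·A) = m⁻²·s²·A.
Both reduce to m⁻²·s²·A.

Yes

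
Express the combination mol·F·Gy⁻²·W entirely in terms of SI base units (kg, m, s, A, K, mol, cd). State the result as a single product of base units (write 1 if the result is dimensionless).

m⁻⁴·s⁵·A²·mol

F = C/V (capacitance = charge per voltage),
    = A·s/(kg·m²·s⁻³·A⁻¹) (substituting C and V),
    = kg⁻¹·m⁻²·s⁴·A².
Gy = J/kg (absorbed dose = energy per mass),
    = m²·s⁻².
So Gy⁻² = m⁻⁴·s⁴.
W = J/s (power = energy per time),
    = kg·m²·s⁻³.
Combining: mol·F·Gy⁻²·W = mol · (kg⁻¹·m⁻²·s⁴·A²) · (m⁻⁴·s⁴) · (kg·m²·s⁻³) = m⁻⁴·s⁵·A²·mol.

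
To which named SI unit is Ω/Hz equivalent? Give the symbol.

H

Ω = V/A (resistance = voltage per current),
    = kg·m²·s⁻³·A⁻².
Hz = 1/s = s⁻¹ (frequency is cycles per second).
So Hz⁻¹ = s.
Combining: Ω·Hz⁻¹ = (kg·m²·s⁻³·A⁻²) · s = kg·m²·s⁻²·A⁻².
kg·m²·s⁻²·A⁻² is the base-SI form of the henry.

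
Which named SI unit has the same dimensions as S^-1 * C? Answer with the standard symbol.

Wb

S = kg⁻¹·m⁻²·s³·A².
So S⁻¹ = kg·m²·s⁻³·A⁻².
C = s·A.
Combining: S⁻¹·C = (kg·m²·s⁻³·A⁻²) · (s·A) = kg·m²·s⁻²·A⁻¹.
kg·m²·s⁻²·A⁻¹ is the base-SI form of the weber.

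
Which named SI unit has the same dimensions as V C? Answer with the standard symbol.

J

V = W/A (potential = power per current),
    = kg·m²·s⁻³·A⁻¹.
C = A·s = s·A (charge = current × time).
Combining: V·C = (kg·m²·s⁻³·A⁻¹) · (s·A) = kg·m²·s⁻².
kg·m²·s⁻² is the base-SI form of the joule.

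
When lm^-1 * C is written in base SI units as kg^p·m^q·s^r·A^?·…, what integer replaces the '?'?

lm = cd.
So lm⁻¹ = cd⁻¹.
C = s·A.
Combining: lm⁻¹·C = cd⁻¹ · (s·A) = s·A·cd⁻¹.
The exponent of A is 1.

1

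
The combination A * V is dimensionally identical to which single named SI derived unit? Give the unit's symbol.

V = W/A (potential = power per current),
    = kg·m²·s⁻³·A⁻¹.
Combining: A·V = A · (kg·m²·s⁻³·A⁻¹) = kg·m²·s⁻³.
kg·m²·s⁻³ is the base-SI form of the watt.

W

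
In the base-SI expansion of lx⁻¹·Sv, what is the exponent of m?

lx = m⁻²·cd.
So lx⁻¹ = m²·cd⁻¹.
Sv = m²·s⁻².
Combining: lx⁻¹·Sv = (m²·cd⁻¹) · (m²·s⁻²) = m⁴·s⁻²·cd⁻¹.
The exponent of m is 4.

4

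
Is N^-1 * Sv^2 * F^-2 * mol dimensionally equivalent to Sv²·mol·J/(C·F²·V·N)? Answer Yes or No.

Left side:
  N = kg·m·s⁻².
  So N⁻¹ = kg⁻¹·m⁻¹·s².
  Sv = m²·s⁻².
  So Sv² = m⁴·s⁻⁴.
  F = kg⁻¹·m⁻²·s⁴·A².
  So F⁻² = kg²·m⁴·s⁻⁸·A⁻⁴.
  Combining: N⁻¹·Sv²·F⁻²·mol = (kg⁻¹·m⁻¹·s²) · (m⁴·s⁻⁴) · (kg²·m⁴·s⁻⁸·A⁻⁴) · mol = kg·m⁷·s⁻¹⁰·A⁻⁴·mol.
Right side:
  C = s·A.
  So C⁻¹ = s⁻¹·A⁻¹.
  F = kg⁻¹·m⁻²·s⁴·A².
  So F⁻² = kg²·m⁴·s⁻⁸·A⁻⁴.
  Sv = m²·s⁻².
  So Sv² = m⁴·s⁻⁴.
  V = kg·m²·s⁻³·A⁻¹.
  So V⁻¹ = kg⁻¹·m⁻²·s³·A.
  J = kg·m²·s⁻².
  N = kg·m·s⁻².
  So N⁻¹ = kg⁻¹·m⁻¹·s².
  Combining: C⁻¹·F⁻²·Sv²·mol·V⁻¹·J·N⁻¹ = (s⁻¹·A⁻¹) · (kg²·m⁴·s⁻⁸·A⁻⁴) · (m⁴·s⁻⁴) · mol · (kg⁻¹·m⁻²·s³·A) · (kg·m²·s⁻²) · (kg⁻¹·m⁻¹·s²) = kg·m⁷·s⁻¹⁰·A⁻⁴·mol.
Both reduce to kg·m⁷·s⁻¹⁰·A⁻⁴·mol.

Yes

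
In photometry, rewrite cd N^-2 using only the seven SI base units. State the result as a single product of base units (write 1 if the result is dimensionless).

N = kg·m·s⁻².
So N⁻² = kg⁻²·m⁻²·s⁴.
Combining: cd·N⁻² = cd · (kg⁻²·m⁻²·s⁴) = kg⁻²·m⁻²·s⁴·cd.

kg⁻²·m⁻²·s⁴·cd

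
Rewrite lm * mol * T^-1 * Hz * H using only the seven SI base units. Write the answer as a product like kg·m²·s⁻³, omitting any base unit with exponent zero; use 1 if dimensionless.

m²·s⁻¹·A⁻¹·mol·cd

lm = cd.
T = kg·s⁻²·A⁻¹.
So T⁻¹ = kg⁻¹·s²·A.
Hz = s⁻¹.
H = kg·m²·s⁻²·A⁻².
Combining: lm·mol·T⁻¹·Hz·H = cd · mol · (kg⁻¹·s²·A) · s⁻¹ · (kg·m²·s⁻²·A⁻²) = m²·s⁻¹·A⁻¹·mol·cd.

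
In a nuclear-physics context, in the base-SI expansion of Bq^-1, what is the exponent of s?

Bq = s⁻¹.
So Bq⁻¹ = s.
The exponent of s is 1.

1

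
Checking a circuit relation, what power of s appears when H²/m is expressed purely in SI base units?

H = kg·m²·s⁻²·A⁻².
So H² = kg²·m⁴·s⁻⁴·A⁻⁴.
Combining: m⁻¹·H² = m⁻¹ · (kg²·m⁴·s⁻⁴·A⁻⁴) = kg²·m³·s⁻⁴·A⁻⁴.
The exponent of s is -4.

-4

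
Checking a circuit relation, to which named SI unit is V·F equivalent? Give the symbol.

V = W/A (potential = power per current),
    = kg·m²·s⁻³·A⁻¹.
F = C/V (capacitance = charge per voltage),
    = A·s/(kg·m²·s⁻³·A⁻¹) (substituting C and V),
    = kg⁻¹·m⁻²·s⁴·A².
Combining: V·F = (kg·m²·s⁻³·A⁻¹) · (kg⁻¹·m⁻²·s⁴·A²) = s·A.
s·A is the base-SI form of the coulomb.

C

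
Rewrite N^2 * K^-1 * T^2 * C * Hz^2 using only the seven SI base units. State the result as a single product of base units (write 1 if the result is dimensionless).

kg⁴·m²·s⁻⁹·A⁻¹·K⁻¹

N = kg·m·s⁻².
So N² = kg²·m²·s⁻⁴.
T = kg·s⁻²·A⁻¹.
So T² = kg²·s⁻⁴·A⁻².
C = s·A.
Hz = s⁻¹.
So Hz² = s⁻².
Combining: N²·K⁻¹·T²·C·Hz² = (kg²·m²·s⁻⁴) · K⁻¹ · (kg²·s⁻⁴·A⁻²) · (s·A) · s⁻² = kg⁴·m²·s⁻⁹·A⁻¹·K⁻¹.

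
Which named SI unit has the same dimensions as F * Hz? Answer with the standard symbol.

S

F = C/V (capacitance = charge per voltage),
    = A·s/(kg·m²·s⁻³·A⁻¹) (substituting C and V),
    = kg⁻¹·m⁻²·s⁴·A².
Hz = 1/s = s⁻¹ (frequency is cycles per second).
Combining: F·Hz = (kg⁻¹·m⁻²·s⁴·A²) · s⁻¹ = kg⁻¹·m⁻²·s³·A².
kg⁻¹·m⁻²·s³·A² is the base-SI form of the siemens.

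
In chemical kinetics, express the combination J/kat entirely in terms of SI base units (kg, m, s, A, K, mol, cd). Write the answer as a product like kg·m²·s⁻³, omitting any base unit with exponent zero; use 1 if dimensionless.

J = N·m (work = force × distance),
    = kg·m²·s⁻².
kat = mol/s = s⁻¹·mol (catalytic activity).
So kat⁻¹ = s·mol⁻¹.
Combining: J·kat⁻¹ = (kg·m²·s⁻²) · (s·mol⁻¹) = kg·m²·s⁻¹·mol⁻¹.

kg·m²·s⁻¹·mol⁻¹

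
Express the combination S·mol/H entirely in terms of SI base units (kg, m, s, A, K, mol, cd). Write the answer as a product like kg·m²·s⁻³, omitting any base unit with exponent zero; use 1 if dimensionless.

kg⁻²·m⁻⁴·s⁵·A⁴·mol

S = kg⁻¹·m⁻²·s³·A².
H = kg·m²·s⁻²·A⁻².
So H⁻¹ = kg⁻¹·m⁻²·s²·A².
Combining: S·mol·H⁻¹ = (kg⁻¹·m⁻²·s³·A²) · mol · (kg⁻¹·m⁻²·s²·A²) = kg⁻²·m⁻⁴·s⁵·A⁴·mol.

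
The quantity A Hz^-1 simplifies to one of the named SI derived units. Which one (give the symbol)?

C

Hz = s⁻¹.
So Hz⁻¹ = s.
Combining: A·Hz⁻¹ = A · s = s·A.
s·A is the base-SI form of the coulomb.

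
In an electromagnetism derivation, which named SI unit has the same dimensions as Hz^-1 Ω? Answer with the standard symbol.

Hz = s⁻¹.
So Hz⁻¹ = s.
Ω = kg·m²·s⁻³·A⁻².
Combining: Hz⁻¹·Ω = s · (kg·m²·s⁻³·A⁻²) = kg·m²·s⁻²·A⁻².
kg·m²·s⁻²·A⁻² is the base-SI form of the henry.

H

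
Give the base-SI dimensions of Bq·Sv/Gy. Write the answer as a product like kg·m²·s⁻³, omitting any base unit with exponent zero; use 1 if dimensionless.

Gy = J/kg (absorbed dose = energy per mass),
    = m²·s⁻².
So Gy⁻¹ = m⁻²·s².
Bq = 1/s = s⁻¹ (activity is decays per second).
Sv = J/kg (equivalent dose = energy per mass),
    = m²·s⁻².
Combining: Gy⁻¹·Bq·Sv = (m⁻²·s²) · s⁻¹ · (m²·s⁻²) = s⁻¹.

s⁻¹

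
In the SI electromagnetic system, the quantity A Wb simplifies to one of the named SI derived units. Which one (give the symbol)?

J

Wb = V·s (flux: a volt is a weber per second),
    = kg·m²·s⁻²·A⁻¹.
Combining: A·Wb = A · (kg·m²·s⁻²·A⁻¹) = kg·m²·s⁻².
kg·m²·s⁻² is the base-SI form of the joule.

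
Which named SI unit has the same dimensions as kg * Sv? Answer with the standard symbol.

J

Sv = m²·s⁻².
Combining: kg·Sv = kg · (m²·s⁻²) = kg·m²·s⁻².
kg·m²·s⁻² is the base-SI form of the joule.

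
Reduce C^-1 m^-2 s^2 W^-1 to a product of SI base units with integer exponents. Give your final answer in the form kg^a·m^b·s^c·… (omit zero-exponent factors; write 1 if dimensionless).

kg⁻¹·m⁻⁴·s⁴·A⁻¹

C = A·s = s·A (charge = current × time).
So C⁻¹ = s⁻¹·A⁻¹.
W = J/s (power = energy per time),
    = kg·m²·s⁻³.
So W⁻¹ = kg⁻¹·m⁻²·s³.
Combining: C⁻¹·m⁻²·s²·W⁻¹ = (s⁻¹·A⁻¹) · m⁻² · s² · (kg⁻¹·m⁻²·s³) = kg⁻¹·m⁻⁴·s⁴·A⁻¹.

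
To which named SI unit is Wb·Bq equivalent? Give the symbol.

Wb = kg·m²·s⁻²·A⁻¹.
Bq = s⁻¹.
Combining: Wb·Bq = (kg·m²·s⁻²·A⁻¹) · s⁻¹ = kg·m²·s⁻³·A⁻¹.
kg·m²·s⁻³·A⁻¹ is the base-SI form of the volt.

V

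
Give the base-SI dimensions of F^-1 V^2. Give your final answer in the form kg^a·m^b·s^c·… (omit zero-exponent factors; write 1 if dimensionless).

kg³·m⁶·s⁻¹⁰·A⁻⁴

F = kg⁻¹·m⁻²·s⁴·A².
So F⁻¹ = kg·m²·s⁻⁴·A⁻².
V = kg·m²·s⁻³·A⁻¹.
So V² = kg²·m⁴·s⁻⁶·A⁻².
Combining: F⁻¹·V² = (kg·m²·s⁻⁴·A⁻²) · (kg²·m⁴·s⁻⁶·A⁻²) = kg³·m⁶·s⁻¹⁰·A⁻⁴.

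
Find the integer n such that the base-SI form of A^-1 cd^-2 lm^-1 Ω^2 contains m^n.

lm = cd.
So lm⁻¹ = cd⁻¹.
Ω = kg·m²·s⁻³·A⁻².
So Ω² = kg²·m⁴·s⁻⁶·A⁻⁴.
Combining: A⁻¹·cd⁻²·lm⁻¹·Ω² = A⁻¹ · cd⁻² · cd⁻¹ · (kg²·m⁴·s⁻⁶·A⁻⁴) = kg²·m⁴·s⁻⁶·A⁻⁵·cd⁻³.
The exponent of m is 4.

4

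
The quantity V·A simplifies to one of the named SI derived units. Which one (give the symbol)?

W

V = W/A (potential = power per current),
    = kg·m²·s⁻³·A⁻¹.
Combining: V·A = (kg·m²·s⁻³·A⁻¹) · A = kg·m²·s⁻³.
kg·m²·s⁻³ is the base-SI form of the watt.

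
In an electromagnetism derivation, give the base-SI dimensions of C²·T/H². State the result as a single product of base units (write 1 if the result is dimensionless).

C = A·s = s·A (charge = current × time).
So C² = s²·A².
T = Wb/m² (flux density = flux per area),
    = kg·s⁻²·A⁻¹.
H = Wb/A (inductance = flux per current),
    = kg·m²·s⁻²·A⁻².
So H⁻² = kg⁻²·m⁻⁴·s⁴·A⁴.
Combining: C²·T·H⁻² = (s²·A²) · (kg·s⁻²·A⁻¹) · (kg⁻²·m⁻⁴·s⁴·A⁴) = kg⁻¹·m⁻⁴·s⁴·A⁵.

kg⁻¹·m⁻⁴·s⁴·A⁵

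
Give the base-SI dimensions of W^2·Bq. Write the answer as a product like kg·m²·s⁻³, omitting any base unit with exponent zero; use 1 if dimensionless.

kg²·m⁴·s⁻⁷

W = kg·m²·s⁻³.
So W² = kg²·m⁴·s⁻⁶.
Bq = s⁻¹.
Combining: W²·Bq = (kg²·m⁴·s⁻⁶) · s⁻¹ = kg²·m⁴·s⁻⁷.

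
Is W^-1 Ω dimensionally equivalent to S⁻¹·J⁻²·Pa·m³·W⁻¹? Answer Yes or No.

No

Left side:
  W = J/s (power = energy per time),
      = kg·m²·s⁻³.
  So W⁻¹ = kg⁻¹·m⁻²·s³.
  Ω = V/A (resistance = voltage per current),
      = kg·m²·s⁻³·A⁻².
  Combining: W⁻¹·Ω = (kg⁻¹·m⁻²·s³) · (kg·m²·s⁻³·A⁻²) = A⁻².
Right side:
  S = kg⁻¹·m⁻²·s³·A².
  So S⁻¹ = kg·m²·s⁻³·A⁻².
  J = kg·m²·s⁻².
  So J⁻² = kg⁻²·m⁻⁴·s⁴.
  Pa = kg·m⁻¹·s⁻².
  W = kg·m²·s⁻³.
  So W⁻¹ = kg⁻¹·m⁻²·s³.
  Combining: S⁻¹·J⁻²·Pa·m³·W⁻¹ = (kg·m²·s⁻³·A⁻²) · (kg⁻²·m⁻⁴·s⁴) · (kg·m⁻¹·s⁻²) · m³ · (kg⁻¹·m⁻²·s³) = kg⁻¹·m⁻²·s²·A⁻².
Left is A⁻²; right is kg⁻¹·m⁻²·s²·A⁻² — different.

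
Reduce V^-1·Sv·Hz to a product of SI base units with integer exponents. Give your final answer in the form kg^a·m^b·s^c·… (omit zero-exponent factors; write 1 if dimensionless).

V = W/A (potential = power per current),
    = kg·m²·s⁻³·A⁻¹.
So V⁻¹ = kg⁻¹·m⁻²·s³·A.
Sv = J/kg (equivalent dose = energy per mass),
    = m²·s⁻².
Hz = 1/s = s⁻¹ (frequency is cycles per second).
Combining: V⁻¹·Sv·Hz = (kg⁻¹·m⁻²·s³·A) · (m²·s⁻²) · s⁻¹ = kg⁻¹·A.

kg⁻¹·A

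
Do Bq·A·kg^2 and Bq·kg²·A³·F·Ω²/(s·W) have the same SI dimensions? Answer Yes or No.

Left side:
  Bq = 1/s = s⁻¹ (activity is decays per second).
  Combining: Bq·A·kg² = s⁻¹ · A · kg² = kg²·s⁻¹·A.
Right side:
  Bq = 1/s = s⁻¹ (activity is decays per second).
  W = J/s (power = energy per time),
      = kg·m²·s⁻³.
  So W⁻¹ = kg⁻¹·m⁻²·s³.
  F = C/V (capacitance = charge per voltage),
      = A·s/(kg·m²·s⁻³·A⁻¹) (substituting C and V),
      = kg⁻¹·m⁻²·s⁴·A².
  Ω = V/A (resistance = voltage per current),
      = kg·m²·s⁻³·A⁻².
  So Ω² = kg²·m⁴·s⁻⁶·A⁻⁴.
  Combining: s⁻¹·Bq·kg²·A³·W⁻¹·F·Ω² = s⁻¹ · s⁻¹ · kg² · A³ · (kg⁻¹·m⁻²·s³) · (kg⁻¹·m⁻²·s⁴·A²) · (kg²·m⁴·s⁻⁶·A⁻⁴) = kg²·s⁻¹·A.
Both reduce to kg²·s⁻¹·A.

Yes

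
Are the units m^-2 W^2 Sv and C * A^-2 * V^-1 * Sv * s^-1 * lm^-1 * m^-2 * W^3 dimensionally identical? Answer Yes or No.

No

Left side:
  W = J/s (power = energy per time),
      = kg·m²·s⁻³.
  So W² = kg²·m⁴·s⁻⁶.
  Sv = J/kg (equivalent dose = energy per mass),
      = m²·s⁻².
  Combining: m⁻²·W²·Sv = m⁻² · (kg²·m⁴·s⁻⁶) · (m²·s⁻²) = kg²·m⁴·s⁻⁸.
Right side:
  C = A·s = s·A (charge = current × time).
  V = W/A (potential = power per current),
      = kg·m²·s⁻³·A⁻¹.
  So V⁻¹ = kg⁻¹·m⁻²·s³·A.
  Sv = J/kg (equivalent dose = energy per mass),
      = m²·s⁻².
  lm = cd·sr = cd (luminous flux; sr is dimensionless).
  So lm⁻¹ = cd⁻¹.
  W = J/s (power = energy per time),
      = kg·m²·s⁻³.
  So W³ = kg³·m⁶·s⁻⁹.
  Combining: C·A⁻²·V⁻¹·Sv·s⁻¹·lm⁻¹·m⁻²·W³ = (s·A) · A⁻² · (kg⁻¹·m⁻²·s³·A) · (m²·s⁻²) · s⁻¹ · cd⁻¹ · m⁻² · (kg³·m⁶·s⁻⁹) = kg²·m⁴·s⁻⁸·cd⁻¹.
Left is kg²·m⁴·s⁻⁸; right is kg²·m⁴·s⁻⁸·cd⁻¹ — different.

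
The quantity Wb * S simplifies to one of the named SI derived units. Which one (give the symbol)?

C

Wb = V·s (flux: a volt is a weber per second),
    = kg·m²·s⁻²·A⁻¹.
S = 1/Ω (conductance is reciprocal resistance),
    = kg⁻¹·m⁻²·s³·A².
Combining: Wb·S = (kg·m²·s⁻²·A⁻¹) · (kg⁻¹·m⁻²·s³·A²) = s·A.
s·A is the base-SI form of the coulomb.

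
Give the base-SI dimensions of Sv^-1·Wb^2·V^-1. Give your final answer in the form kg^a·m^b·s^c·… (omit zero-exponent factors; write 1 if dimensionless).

Sv = J/kg (equivalent dose = energy per mass),
    = m²·s⁻².
So Sv⁻¹ = m⁻²·s².
Wb = V·s (flux: a volt is a weber per second),
    = kg·m²·s⁻²·A⁻¹.
So Wb² = kg²·m⁴·s⁻⁴·A⁻².
V = W/A (potential = power per current),
    = kg·m²·s⁻³·A⁻¹.
So V⁻¹ = kg⁻¹·m⁻²·s³·A.
Combining: Sv⁻¹·Wb²·V⁻¹ = (m⁻²·s²) · (kg²·m⁴·s⁻⁴·A⁻²) · (kg⁻¹·m⁻²·s³·A) = kg·s·A⁻¹.

kg·s·A⁻¹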